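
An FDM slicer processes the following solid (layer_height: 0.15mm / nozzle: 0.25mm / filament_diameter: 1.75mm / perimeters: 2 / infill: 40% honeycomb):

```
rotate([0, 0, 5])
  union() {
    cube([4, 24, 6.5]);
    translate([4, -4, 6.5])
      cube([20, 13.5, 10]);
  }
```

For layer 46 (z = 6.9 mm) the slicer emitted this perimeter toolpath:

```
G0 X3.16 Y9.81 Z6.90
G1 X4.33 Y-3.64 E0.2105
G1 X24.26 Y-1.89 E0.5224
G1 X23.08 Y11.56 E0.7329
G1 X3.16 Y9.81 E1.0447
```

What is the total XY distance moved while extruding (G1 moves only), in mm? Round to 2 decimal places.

67.01 mm

Sum the Euclidean lengths of each G1 segment: total = 67.01 mm.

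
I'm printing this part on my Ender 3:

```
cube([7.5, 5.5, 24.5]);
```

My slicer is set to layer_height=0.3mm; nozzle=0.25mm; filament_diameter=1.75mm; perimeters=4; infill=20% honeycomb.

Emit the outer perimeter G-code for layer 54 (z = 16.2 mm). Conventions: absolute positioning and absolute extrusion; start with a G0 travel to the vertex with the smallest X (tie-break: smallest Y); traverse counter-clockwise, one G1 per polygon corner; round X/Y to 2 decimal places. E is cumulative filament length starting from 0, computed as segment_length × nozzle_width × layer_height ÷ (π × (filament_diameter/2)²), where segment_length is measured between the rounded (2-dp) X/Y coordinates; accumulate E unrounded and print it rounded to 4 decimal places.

G0 X0.00 Y0.00 Z16.20
G1 X7.50 Y0.00 E0.2339
G1 X7.50 Y5.50 E0.4054
G1 X0.00 Y5.50 E0.6392
G1 X0.00 Y0.00 E0.8107

At z = 16.2 mm: the cube (footprint 7.5×5.5) is included at this height. The outline is a single polygon with 4 vertices. Extrusion per mm of travel: 0.25 × 0.3 / (π × 0.875²) = 0.031181. Accumulating E over each segment gives final E = 0.8107.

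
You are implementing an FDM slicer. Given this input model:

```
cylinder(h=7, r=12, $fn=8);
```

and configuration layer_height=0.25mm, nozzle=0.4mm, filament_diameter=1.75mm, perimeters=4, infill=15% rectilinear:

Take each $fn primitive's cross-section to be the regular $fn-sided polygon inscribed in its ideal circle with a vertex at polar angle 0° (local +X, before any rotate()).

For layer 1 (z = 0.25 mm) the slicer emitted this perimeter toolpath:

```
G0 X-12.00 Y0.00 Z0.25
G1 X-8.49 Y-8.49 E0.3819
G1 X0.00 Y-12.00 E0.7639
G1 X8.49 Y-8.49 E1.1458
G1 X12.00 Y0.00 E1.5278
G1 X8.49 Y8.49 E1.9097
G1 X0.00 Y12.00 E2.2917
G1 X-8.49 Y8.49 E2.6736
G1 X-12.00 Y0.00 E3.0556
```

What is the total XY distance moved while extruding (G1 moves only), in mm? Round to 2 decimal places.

73.50 mm

Sum the Euclidean lengths of each G1 segment: total = 73.50 mm.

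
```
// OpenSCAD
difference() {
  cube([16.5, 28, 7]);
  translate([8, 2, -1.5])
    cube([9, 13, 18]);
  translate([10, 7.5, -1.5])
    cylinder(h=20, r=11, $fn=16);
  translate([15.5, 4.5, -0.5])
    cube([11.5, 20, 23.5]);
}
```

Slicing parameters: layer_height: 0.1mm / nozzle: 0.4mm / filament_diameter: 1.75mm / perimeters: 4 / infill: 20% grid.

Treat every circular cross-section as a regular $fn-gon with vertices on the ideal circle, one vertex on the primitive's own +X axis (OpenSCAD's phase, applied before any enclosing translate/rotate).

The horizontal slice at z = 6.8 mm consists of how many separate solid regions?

At z = 6.8 mm: the cube is present — its section is the full 16.5×28 rectangle; the cube at (8, 2) is present — its section is the full 9×13 rectangle; the r=11 cylinder at (10, 7.5) contributes a regular 16-gon of circumradius 11; the 11.5×20 cube at (15.5, 4.5) contributes its full rectangle; After the difference (first − rest): starting from the 16.5×28 cube, the 9×13 cube at (8, 2) partially overlaps it — only the 110.50 mm² overlap (of its 117.00 mm²) is removed, clipping the outline; the r=11 cylinder at (10, 7.5) partially overlaps it — only the 166.36 mm² overlap (of its 370.44 mm²) is removed, clipping the outline; the 11.5×20 cube at (15.5, 4.5) partially overlaps it — only the 8.03 mm² overlap (of its 230.00 mm²) is removed, clipping the outline — 2 connected regions. The result has 2 disconnected regions.

2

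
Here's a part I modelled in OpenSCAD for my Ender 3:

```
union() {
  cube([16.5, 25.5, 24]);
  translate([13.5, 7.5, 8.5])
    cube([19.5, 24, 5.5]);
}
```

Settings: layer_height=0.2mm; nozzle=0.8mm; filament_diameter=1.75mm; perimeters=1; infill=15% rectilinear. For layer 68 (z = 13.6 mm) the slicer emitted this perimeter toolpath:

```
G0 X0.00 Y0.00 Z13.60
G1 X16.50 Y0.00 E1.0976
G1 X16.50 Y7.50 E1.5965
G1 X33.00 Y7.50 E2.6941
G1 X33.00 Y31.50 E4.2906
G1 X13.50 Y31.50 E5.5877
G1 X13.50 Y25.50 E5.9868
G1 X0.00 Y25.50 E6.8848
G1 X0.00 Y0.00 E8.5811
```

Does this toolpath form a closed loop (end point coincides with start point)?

Start point (G0): (0.00, 0.00). End point (last G1): the path returns to the start — closed.

yes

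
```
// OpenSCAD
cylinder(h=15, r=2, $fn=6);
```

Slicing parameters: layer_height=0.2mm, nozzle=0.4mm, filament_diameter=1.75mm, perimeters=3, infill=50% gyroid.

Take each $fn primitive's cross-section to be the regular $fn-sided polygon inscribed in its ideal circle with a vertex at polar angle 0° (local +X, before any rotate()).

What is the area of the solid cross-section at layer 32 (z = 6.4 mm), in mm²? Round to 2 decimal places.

At z = 6.4 mm: the r=2 cylinder contributes a regular 6-gon of circumradius 2 (area = (6/2)·2.000²·sin(360°/6) = 10.39 mm²). Overall, the cross-section is a single solid region. Net area = 10.39 mm².

10.39 mm²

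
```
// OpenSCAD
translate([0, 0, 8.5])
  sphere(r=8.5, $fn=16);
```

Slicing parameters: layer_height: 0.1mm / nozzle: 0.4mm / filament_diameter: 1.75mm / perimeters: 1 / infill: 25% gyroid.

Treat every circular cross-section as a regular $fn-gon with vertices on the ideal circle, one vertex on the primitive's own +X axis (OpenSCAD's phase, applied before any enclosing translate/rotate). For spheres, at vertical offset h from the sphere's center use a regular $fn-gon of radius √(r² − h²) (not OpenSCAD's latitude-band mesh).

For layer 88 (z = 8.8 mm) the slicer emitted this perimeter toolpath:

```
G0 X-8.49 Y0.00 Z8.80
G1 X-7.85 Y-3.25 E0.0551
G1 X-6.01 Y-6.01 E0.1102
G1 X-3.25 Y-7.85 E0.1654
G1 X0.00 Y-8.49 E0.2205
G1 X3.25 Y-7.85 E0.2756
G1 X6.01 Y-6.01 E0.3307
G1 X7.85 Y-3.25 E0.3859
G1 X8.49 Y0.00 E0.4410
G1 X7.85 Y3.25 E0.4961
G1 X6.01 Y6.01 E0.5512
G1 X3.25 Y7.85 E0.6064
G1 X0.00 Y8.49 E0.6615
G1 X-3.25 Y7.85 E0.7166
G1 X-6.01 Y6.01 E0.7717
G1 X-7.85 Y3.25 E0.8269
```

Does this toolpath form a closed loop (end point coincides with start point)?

Start point (G0): (-8.49, 0.00). End point (last G1): the path does not return to the start — open.

no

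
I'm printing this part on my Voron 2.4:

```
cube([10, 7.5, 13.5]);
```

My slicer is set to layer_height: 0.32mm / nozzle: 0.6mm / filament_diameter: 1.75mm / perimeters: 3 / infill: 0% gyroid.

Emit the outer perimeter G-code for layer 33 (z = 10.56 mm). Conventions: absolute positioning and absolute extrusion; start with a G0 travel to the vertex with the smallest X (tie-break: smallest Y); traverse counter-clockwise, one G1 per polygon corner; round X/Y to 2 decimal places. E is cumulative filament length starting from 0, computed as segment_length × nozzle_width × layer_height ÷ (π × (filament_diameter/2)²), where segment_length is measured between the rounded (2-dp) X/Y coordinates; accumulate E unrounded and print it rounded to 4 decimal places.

At z = 10.56 mm: the 10×7.5 cube contributes its full rectangle. The outline is a single polygon with 4 vertices. Extrusion per mm of travel: 0.6 × 0.32 / (π × 0.875²) = 0.079824. Accumulating E over each segment gives final E = 2.7939.

G0 X0.00 Y0.00 Z10.56
G1 X10.00 Y0.00 E0.7982
G1 X10.00 Y7.50 E1.3969
G1 X0.00 Y7.50 E2.1952
G1 X0.00 Y0.00 E2.7939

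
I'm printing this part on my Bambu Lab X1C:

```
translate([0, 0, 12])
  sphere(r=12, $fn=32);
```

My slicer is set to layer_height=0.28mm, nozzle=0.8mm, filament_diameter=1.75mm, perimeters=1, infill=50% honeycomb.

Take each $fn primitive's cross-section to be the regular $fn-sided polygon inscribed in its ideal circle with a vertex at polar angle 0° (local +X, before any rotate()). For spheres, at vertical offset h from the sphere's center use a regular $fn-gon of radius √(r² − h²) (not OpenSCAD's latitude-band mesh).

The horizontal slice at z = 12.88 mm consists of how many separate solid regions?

1

At z = 12.88 mm: the r=12 sphere contributes a regular 32-gon of circumradius √(12²−0.88²) = 11.968. The result has 1 disconnected region.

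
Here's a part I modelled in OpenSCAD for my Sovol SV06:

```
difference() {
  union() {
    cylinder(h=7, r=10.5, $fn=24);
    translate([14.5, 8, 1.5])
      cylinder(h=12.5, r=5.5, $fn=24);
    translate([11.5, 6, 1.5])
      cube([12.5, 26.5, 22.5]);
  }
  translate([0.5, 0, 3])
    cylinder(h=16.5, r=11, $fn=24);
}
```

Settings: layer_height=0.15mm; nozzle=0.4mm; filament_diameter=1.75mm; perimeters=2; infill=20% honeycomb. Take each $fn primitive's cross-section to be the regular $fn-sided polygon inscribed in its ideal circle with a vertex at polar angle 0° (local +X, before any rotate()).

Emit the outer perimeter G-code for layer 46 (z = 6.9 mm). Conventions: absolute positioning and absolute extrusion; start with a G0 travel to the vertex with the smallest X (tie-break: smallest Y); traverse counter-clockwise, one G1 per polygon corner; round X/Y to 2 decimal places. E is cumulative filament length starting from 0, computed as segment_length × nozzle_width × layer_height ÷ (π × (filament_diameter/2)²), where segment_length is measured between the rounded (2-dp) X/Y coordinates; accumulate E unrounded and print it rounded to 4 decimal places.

At z = 6.9 mm: the r=10.5 cylinder gives a regular 24-gon of circumradius 10.5 (constant along its height); the r=5.5 cylinder at (14.5, 8) gives a regular 24-gon of circumradius 5.5 (constant along its height); the 12.5×26.5 cube at (11.5, 6) contributes its full rectangle; Merging all regions: the regions partially overlap (shared area 55.72 mm²), so overlapping operands fuse into one piece — 2 connected regions; the cylinder at (0.5, 0): section is a regular 24-gon, circumradius r=11; Subtracting the remaining from the first: starting from that combined region, the r=11 cylinder at (0.5, 0) partially overlaps it — only the 342.95 mm² overlap (of its 375.81 mm²) is removed, clipping the outline — 1 connected region. The outline is a single polygon with 20 vertices. Extrusion per mm of travel: 0.4 × 0.15 / (π × 0.875²) = 0.024945. Accumulating E over each segment gives final E = 2.0942.

G0 X9.00 Y8.00 Z6.90
G1 X9.18 Y6.60 E0.0352
G1 X10.03 Y5.50 E0.0699
G1 X10.59 Y4.14 E0.1066
G1 X10.61 Y4.11 E0.1075
G1 X11.75 Y3.24 E0.1432
G1 X13.08 Y2.69 E0.1792
G1 X14.50 Y2.50 E0.2149
G1 X15.92 Y2.69 E0.2506
G1 X17.25 Y3.24 E0.2865
G1 X18.39 Y4.11 E0.3223
G1 X19.26 Y5.25 E0.3581
G1 X19.57 Y6.00 E0.3783
G1 X24.00 Y6.00 E0.4888
G1 X24.00 Y32.50 E1.1499
G1 X11.50 Y32.50 E1.4617
G1 X11.50 Y12.57 E1.9588
G1 X10.61 Y11.89 E1.9868
G1 X9.74 Y10.75 E2.0226
G1 X9.19 Y9.42 E2.0585
G1 X9.00 Y8.00 E2.0942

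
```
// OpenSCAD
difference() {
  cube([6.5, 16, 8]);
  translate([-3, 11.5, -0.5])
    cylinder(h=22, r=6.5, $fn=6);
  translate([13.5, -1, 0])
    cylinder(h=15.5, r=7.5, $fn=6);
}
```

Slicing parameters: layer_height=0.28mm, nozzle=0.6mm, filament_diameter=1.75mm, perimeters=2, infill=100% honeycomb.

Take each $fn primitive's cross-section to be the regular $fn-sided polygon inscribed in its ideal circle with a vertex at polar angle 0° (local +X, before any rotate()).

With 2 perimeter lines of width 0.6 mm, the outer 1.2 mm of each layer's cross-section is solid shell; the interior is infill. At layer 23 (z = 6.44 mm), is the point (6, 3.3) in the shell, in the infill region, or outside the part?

At z = 6.44 mm: the cube is present — its section is the full 6.5×16 rectangle; the cylinder at (-3, 11.5): section is a regular 6-gon, circumradius r=6.5; the cylinder at (13.5, -1): section is a regular 6-gon, circumradius r=7.5; Taking the first minus the rest: starting from the 6.5×16 cube, the r=6.5 cylinder at (-3, 11.5) partially overlaps it — only the 20.46 mm² overlap (of its 109.77 mm²) is removed, clipping the outline; the r=7.5 cylinder at (13.5, -1) misses the remaining region (no effect) — 1 connected region. Overall, the cross-section is a single solid region. The nearest boundary edge runs (6.50, 16.00)→(6.50, 0.00); distance from the point to it = 0.50 mm. The point is inside the cross-section, 0.50 mm from the nearest boundary — within the 1.2 mm shell band (2 × 0.6).

shell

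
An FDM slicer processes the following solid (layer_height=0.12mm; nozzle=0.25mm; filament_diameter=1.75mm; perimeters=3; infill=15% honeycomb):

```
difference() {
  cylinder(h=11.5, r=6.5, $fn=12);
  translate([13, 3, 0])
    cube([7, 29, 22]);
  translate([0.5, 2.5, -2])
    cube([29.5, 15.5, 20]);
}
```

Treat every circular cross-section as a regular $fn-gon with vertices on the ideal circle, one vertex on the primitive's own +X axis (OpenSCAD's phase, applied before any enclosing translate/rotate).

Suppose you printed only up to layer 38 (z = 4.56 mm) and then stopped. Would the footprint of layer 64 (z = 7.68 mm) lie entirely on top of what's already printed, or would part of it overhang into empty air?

entirely on top

Compare the two slices. At z = 4.56: the r=6.5 cylinder contributes a regular 12-gon of circumradius 6.5 (area = (12/2)·6.500²·sin(360°/12) = 126.75 mm²); the cube at (13, 3) (footprint 7×29) is included at this height (area 203.00 mm²); the cube at (0.5, 2.5) (footprint 29.5×15.5) is included at this height (area 457.25 mm²); Taking the first minus the rest: starting from the r=6.5 cylinder (126.75 mm²), the 7×29 cube at (13, 3) misses the remaining region (no effect); the 29.5×15.5 cube at (0.5, 2.5) partially overlaps it — only the 14.31 mm² overlap (of its 457.25 mm²) is removed, clipping the outline — area = 112.44 mm². At z = 7.68: the r=6.5 cylinder contributes a regular 12-gon of circumradius 6.5 (area = (12/2)·6.500²·sin(360°/12) = 126.75 mm²); the 7×29 cube at (13, 3) contributes its full rectangle (area 203.00 mm²); the cube at (0.5, 2.5) (footprint 29.5×15.5) is included at this height (area 457.25 mm²); Subtracting the remaining from the first: starting from the r=6.5 cylinder (126.75 mm²), the 7×29 cube at (13, 3) misses the remaining region (no effect); the 29.5×15.5 cube at (0.5, 2.5) partially overlaps it — only the 14.31 mm² overlap (of its 457.25 mm²) is removed, clipping the outline — area = 112.44 mm². Checking containment: the cross-section at z = 7.68 is a subset of the cross-section at z = 4.56.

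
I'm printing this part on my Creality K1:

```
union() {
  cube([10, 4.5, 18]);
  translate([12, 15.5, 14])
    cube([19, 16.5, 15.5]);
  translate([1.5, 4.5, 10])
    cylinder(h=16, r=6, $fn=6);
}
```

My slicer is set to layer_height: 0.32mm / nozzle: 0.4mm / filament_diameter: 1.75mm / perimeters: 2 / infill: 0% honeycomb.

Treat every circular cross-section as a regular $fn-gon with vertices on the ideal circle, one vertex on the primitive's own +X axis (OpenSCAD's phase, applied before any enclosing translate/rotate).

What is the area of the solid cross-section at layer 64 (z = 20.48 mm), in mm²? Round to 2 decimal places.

At z = 20.48 mm: the cube is not intersected at this z (z outside [0, 18]); the cube at (12, 15.5) is present — its section is the full 19×16.5 rectangle (area 313.50 mm²); the r=6 cylinder at (1.5, 4.5) contributes a regular 6-gon of circumradius 6 (area = (6/2)·6.000²·sin(360°/6) = 93.53 mm²); Taking the union: the 2 present regions are separate (no shared area or edge), so areas and boundary lengths simply add and each stays a separate island — area = 407.03 mm². Overall, the cross-section has 2 separate islands. Net area = 407.03 mm².

407.03 mm²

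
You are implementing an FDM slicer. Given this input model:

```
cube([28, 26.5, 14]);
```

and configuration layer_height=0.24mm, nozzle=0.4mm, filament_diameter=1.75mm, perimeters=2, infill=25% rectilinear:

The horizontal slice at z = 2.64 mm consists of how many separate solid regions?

At z = 2.64 mm: the cube (footprint 28×26.5) is included at this height. The result has 1 disconnected region.

1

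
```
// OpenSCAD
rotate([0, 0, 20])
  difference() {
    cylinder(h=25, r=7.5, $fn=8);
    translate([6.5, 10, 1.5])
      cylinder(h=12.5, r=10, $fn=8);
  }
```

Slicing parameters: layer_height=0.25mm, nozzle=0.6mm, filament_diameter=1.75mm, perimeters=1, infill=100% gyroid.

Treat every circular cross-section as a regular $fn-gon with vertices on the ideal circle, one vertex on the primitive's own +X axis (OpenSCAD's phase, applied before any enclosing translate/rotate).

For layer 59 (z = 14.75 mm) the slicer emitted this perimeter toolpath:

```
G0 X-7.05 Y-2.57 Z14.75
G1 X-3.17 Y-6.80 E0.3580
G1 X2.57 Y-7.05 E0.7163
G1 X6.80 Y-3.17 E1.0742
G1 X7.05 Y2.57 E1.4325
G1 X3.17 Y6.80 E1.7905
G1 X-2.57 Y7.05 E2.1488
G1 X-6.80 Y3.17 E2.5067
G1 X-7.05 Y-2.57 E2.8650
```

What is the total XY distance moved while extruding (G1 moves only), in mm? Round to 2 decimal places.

Sum the Euclidean lengths of each G1 segment: total = 45.94 mm.

45.94 mm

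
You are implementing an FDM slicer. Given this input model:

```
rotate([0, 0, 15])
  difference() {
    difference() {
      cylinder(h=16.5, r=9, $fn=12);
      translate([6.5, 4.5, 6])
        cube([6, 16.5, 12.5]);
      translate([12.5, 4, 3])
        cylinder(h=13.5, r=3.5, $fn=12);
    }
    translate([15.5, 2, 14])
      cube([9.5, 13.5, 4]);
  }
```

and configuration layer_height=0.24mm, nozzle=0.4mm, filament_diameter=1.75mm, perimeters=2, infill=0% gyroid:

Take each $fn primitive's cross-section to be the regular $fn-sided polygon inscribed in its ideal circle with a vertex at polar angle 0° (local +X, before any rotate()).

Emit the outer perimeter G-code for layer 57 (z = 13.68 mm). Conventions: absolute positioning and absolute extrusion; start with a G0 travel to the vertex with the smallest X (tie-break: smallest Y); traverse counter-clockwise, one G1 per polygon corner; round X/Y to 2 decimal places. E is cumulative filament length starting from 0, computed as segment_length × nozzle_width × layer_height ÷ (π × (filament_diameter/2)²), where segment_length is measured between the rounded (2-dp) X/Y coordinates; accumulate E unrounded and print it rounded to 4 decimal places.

At z = 13.68 mm: the r=9 cylinder contributes a regular 12-gon of circumradius 9; the cube at (6.5, 4.5) is present — its section is the full 6×16.5 rectangle; the r=3.5 cylinder at (12.5, 4) contributes a regular 12-gon of circumradius 3.5; Taking the first minus the rest: starting from the r=9 cylinder, the 6×16.5 cube at (6.5, 4.5) partially overlaps it — only the 0.84 mm² overlap (of its 99.00 mm²) is removed, clipping the outline; the r=3.5 cylinder at (12.5, 4) misses the remaining region (no effect) — 1 connected region; the cube at (15.5, 2) does not reach this height (z outside [14, 18]); After the difference (first − rest): none of the subtracted shapes is present at this height, so the result so far is unchanged — 1 connected region; (whole slice rotated 15° about Z — lengths, areas and connectivity unchanged). The outline is a single polygon with 14 vertices. Extrusion per mm of travel: 0.4 × 0.24 / (π × 0.875²) = 0.039912. Accumulating E over each segment gives final E = 2.2605.

G0 X-8.69 Y-2.33 Z13.68
G1 X-6.36 Y-6.36 E0.1858
G1 X-2.33 Y-8.69 E0.3716
G1 X2.33 Y-8.69 E0.5576
G1 X6.36 Y-6.36 E0.7434
G1 X8.69 Y-2.33 E0.9292
G1 X8.69 Y2.33 E1.1152
G1 X6.36 Y6.36 E1.3010
G1 X5.11 Y6.03 E1.3526
G1 X4.78 Y7.28 E1.4042
G1 X2.33 Y8.69 E1.5170
G1 X-2.33 Y8.69 E1.7030
G1 X-6.36 Y6.36 E1.8888
G1 X-8.69 Y2.33 E2.0746
G1 X-8.69 Y-2.33 E2.2605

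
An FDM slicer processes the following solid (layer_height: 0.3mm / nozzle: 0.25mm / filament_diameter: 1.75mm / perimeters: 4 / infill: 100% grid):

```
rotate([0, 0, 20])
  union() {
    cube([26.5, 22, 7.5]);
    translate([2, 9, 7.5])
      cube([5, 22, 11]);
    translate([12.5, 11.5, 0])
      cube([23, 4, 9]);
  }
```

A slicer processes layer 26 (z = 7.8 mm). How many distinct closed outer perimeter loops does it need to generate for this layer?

At z = 7.8 mm: the cube does not reach this height (z outside [0, 7.5]); the cube at (2, 9) (footprint 5×22) is included at this height; the 23×4 cube at (12.5, 11.5) contributes its full rectangle; Merging all regions: the 2 present regions are separate (no shared area or edge), so areas and boundary lengths simply add and each stays a separate island — 2 connected regions; (rotated 20° about Z; rotation is an isometry so areas/perimeters/island counts are preserved). The result has 2 disconnected regions.

2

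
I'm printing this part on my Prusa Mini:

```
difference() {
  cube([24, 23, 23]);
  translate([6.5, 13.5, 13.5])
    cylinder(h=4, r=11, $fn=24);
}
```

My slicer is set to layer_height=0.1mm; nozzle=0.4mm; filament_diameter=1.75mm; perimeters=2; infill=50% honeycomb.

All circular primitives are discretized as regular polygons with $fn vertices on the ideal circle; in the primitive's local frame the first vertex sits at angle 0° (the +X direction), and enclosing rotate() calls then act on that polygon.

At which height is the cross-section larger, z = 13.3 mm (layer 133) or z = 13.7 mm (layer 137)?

layer 133 (z = 13.3 mm)

Layer 133 (z = 13.3): the 24×23 cube contributes its full rectangle (area 552.00 mm²); the cylinder at (6.5, 13.5) does not reach this height (z outside [13.5, 17.5]); Subtracting the remaining from the first: none of the subtracted shapes is present at this height, so the 24×23 cube is unchanged — area = 552.00 mm². So its area = 552.00 mm². Layer 137 (z = 13.7): the 24×23 cube contributes its full rectangle (area 552.00 mm²); the cylinder at (6.5, 13.5): section is a regular 24-gon, circumradius r=11 (area = (24/2)·11.000²·sin(360°/24) = 375.81 mm²); Subtracting the remaining from the first: starting from the 24×23 cube (552.00 mm²), the r=11 cylinder at (6.5, 13.5) partially overlaps it — only the 310.69 mm² overlap (of its 375.81 mm²) is removed, clipping the outline — area = 241.31 mm². So its area = 241.31 mm². Layer 133 is larger (552.00 vs 241.31 mm²).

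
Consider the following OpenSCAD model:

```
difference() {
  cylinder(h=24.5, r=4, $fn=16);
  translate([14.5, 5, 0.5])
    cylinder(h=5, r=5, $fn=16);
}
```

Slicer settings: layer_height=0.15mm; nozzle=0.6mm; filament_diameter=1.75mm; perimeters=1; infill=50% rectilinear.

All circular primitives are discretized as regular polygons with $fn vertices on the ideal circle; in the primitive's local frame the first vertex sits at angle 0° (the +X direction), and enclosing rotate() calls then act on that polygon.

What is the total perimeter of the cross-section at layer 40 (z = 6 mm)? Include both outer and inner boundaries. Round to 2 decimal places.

24.97 mm

At z = 6 mm: the r=4 cylinder gives a regular 16-gon of circumradius 4 (constant along its height) (perimeter = 2·16·4.000·sin(180°/16) = 24.97 mm); the cylinder at (14.5, 5) is not intersected at this z (z outside [0.5, 5.5]); After the difference (first − rest): none of the subtracted shapes is present at this height, so the r=4 cylinder is unchanged — boundary = 24.97 mm. Overall, the cross-section is a single solid region. Total boundary length (outer) = 24.97 mm.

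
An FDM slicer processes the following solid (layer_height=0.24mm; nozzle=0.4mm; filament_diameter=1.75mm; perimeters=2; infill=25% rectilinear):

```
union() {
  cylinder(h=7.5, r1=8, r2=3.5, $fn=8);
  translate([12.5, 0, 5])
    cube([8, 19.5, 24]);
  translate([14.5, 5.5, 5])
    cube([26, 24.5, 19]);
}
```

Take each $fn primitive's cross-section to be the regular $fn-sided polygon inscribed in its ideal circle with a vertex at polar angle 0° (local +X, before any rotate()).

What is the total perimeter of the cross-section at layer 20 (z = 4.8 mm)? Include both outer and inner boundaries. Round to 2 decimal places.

At z = 4.8 mm: the cone (r1=8→r2=3.5) has section circumradius 5.120 here — a regular 8-gon (perimeter = 2·8·5.120·sin(180°/8) = 31.35 mm); the cube at (12.5, 0) does not reach this height (z outside [5, 29]); the cube at (14.5, 5.5) is absent (z outside [5, 24]); Taking the union: only the cone is present, so the union is just that shape — boundary = 31.35 mm. Overall, the cross-section is a single solid region. Total boundary length (outer) = 31.35 mm.

31.35 mm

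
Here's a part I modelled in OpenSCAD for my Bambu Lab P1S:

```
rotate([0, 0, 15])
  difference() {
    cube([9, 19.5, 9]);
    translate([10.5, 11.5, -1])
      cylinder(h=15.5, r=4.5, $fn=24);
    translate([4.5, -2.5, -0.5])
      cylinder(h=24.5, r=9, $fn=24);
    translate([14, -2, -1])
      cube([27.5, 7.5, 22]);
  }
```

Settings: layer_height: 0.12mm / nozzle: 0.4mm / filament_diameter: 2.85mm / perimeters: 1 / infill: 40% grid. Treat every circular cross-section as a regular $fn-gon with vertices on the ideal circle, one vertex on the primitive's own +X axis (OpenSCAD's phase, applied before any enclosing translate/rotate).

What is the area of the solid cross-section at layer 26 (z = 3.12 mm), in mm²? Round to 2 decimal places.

102.72 mm²

At z = 3.12 mm: the 9×19.5 cube contributes its full rectangle (area 175.50 mm²); the cylinder at (10.5, 11.5): section is a regular 24-gon, circumradius r=4.5 (area = (24/2)·4.500²·sin(360°/24) = 62.89 mm²); the r=9 cylinder at (4.5, -2.5) contributes a regular 24-gon of circumradius 9 (area = (24/2)·9.000²·sin(360°/24) = 251.57 mm²); the cube at (14, -2) is present — its section is the full 27.5×7.5 rectangle (area 206.25 mm²); Taking the first minus the rest: starting from the 9×19.5 cube (175.50 mm²), the r=4.5 cylinder at (10.5, 11.5) partially overlaps it — only the 18.27 mm² overlap (of its 62.89 mm²) is removed, clipping the outline; the r=9 cylinder at (4.5, -2.5) partially overlaps it — only the 54.50 mm² overlap (of its 251.57 mm²) is removed, clipping the outline; the 27.5×7.5 cube at (14, -2) misses the remaining region (no effect) — area = 102.72 mm²; (rotated 15° about Z; rotation is an isometry so areas/perimeters/island counts are preserved). Overall, the cross-section is a single solid region. Net area = 102.72 mm².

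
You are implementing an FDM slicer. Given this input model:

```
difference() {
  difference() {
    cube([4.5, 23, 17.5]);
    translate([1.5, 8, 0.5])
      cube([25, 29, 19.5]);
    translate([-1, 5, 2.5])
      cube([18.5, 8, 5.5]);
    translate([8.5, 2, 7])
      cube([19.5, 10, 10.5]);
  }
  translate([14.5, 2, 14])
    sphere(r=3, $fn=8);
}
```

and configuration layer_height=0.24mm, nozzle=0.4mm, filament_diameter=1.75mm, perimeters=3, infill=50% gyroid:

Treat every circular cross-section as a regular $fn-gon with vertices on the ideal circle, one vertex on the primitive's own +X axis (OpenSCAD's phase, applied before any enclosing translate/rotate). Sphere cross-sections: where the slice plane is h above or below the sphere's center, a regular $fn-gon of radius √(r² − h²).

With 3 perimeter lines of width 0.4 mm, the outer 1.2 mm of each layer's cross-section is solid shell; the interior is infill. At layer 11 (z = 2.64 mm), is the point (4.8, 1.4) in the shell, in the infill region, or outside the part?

At z = 2.64 mm: the cube (footprint 4.5×23) is included at this height; the cube at (1.5, 8) (footprint 25×29) is included at this height; the cube at (-1, 5) (footprint 18.5×8) is included at this height; the cube at (8.5, 2) does not reach this height (z outside [7, 17.5]); After the difference (first − rest): starting from the 4.5×23 cube, the 25×29 cube at (1.5, 8) partially overlaps it — only the 45.00 mm² overlap (of its 725.00 mm²) is removed, clipping the outline; the 18.5×8 cube at (-1, 5) partially overlaps it — only the 21.00 mm² overlap (of its 148.00 mm²) is removed, clipping the outline — 2 connected regions; the sphere at (14.5, 2) does not reach this height (|z−center|=11.360 > r=3); Subtracting the remaining from the first: none of the subtracted shapes is present at this height, so the result so far is unchanged — 2 connected regions. Overall, the cross-section has 2 separate islands. The nearest boundary edge runs (4.50, 5.00)→(4.50, 0.00); distance from the point to it = 0.30 mm. The point is not inside any of the regions above, so it lies outside the cross-section (0.30 mm from the nearest boundary).

outside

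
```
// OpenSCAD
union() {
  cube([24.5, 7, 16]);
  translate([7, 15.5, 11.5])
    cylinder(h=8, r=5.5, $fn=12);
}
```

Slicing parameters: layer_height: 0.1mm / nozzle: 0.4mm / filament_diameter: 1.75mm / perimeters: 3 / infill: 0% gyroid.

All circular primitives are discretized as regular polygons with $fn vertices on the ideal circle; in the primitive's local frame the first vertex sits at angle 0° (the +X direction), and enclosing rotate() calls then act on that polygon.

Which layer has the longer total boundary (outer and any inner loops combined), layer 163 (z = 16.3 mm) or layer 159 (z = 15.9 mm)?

Layer 163 (z = 16.3): the cube is not intersected at this z (z outside [0, 16]); the cylinder at (7, 15.5): section is a regular 12-gon, circumradius r=5.5 (perimeter = 2·12·5.500·sin(180°/12) = 34.16 mm); Combining (union): only the r=5.5 cylinder at (7, 15.5) is present, so the union is just that shape — boundary = 34.16 mm. So its perimeter = 34.16 mm. Layer 159 (z = 15.9): the cube is present — its section is the full 24.5×7 rectangle (perimeter 63.00 mm); the cylinder at (7, 15.5): section is a regular 12-gon, circumradius r=5.5 (perimeter = 2·12·5.500·sin(180°/12) = 34.16 mm); Combining (union): the 2 present regions are separate (no shared area or edge), so areas and boundary lengths simply add and each stays a separate island — boundary = 97.16 mm. So its perimeter = 97.16 mm. Layer 159 is larger (97.16 vs 34.16 mm).

layer 159 (z = 15.9 mm)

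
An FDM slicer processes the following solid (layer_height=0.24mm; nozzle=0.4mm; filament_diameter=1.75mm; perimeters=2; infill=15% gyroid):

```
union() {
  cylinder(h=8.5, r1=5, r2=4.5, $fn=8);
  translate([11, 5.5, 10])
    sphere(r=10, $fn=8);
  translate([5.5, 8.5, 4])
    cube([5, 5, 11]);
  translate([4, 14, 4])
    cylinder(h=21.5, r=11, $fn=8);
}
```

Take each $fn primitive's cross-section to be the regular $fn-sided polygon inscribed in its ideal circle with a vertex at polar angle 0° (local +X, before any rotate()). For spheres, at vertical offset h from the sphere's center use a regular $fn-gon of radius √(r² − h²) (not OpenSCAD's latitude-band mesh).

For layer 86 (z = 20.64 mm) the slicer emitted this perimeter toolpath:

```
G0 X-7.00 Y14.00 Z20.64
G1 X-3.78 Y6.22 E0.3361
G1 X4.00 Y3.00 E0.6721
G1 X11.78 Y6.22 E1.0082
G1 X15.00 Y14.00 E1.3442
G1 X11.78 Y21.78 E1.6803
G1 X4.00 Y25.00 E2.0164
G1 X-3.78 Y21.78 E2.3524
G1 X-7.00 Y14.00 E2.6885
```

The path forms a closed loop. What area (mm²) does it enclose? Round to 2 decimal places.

Apply the shoelace formula to the sequence of (X, Y) vertices; enclosed area = 342.32 mm².

342.32 mm²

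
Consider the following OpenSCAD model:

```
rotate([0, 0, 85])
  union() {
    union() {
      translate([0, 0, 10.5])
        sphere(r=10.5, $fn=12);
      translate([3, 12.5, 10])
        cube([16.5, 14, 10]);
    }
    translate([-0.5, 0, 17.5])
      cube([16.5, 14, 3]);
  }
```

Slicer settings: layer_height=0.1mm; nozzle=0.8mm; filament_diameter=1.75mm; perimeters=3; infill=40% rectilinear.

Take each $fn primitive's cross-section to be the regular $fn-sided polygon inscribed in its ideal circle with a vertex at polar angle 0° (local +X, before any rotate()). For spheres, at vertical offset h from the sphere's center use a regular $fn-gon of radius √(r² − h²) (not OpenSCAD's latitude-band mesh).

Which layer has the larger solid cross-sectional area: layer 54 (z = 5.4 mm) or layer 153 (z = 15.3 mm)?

layer 153 (z = 15.3 mm)

Layer 54 (z = 5.4): the sphere: section is a regular 12-gon, circumradius = √(r²−h²) = √(10.5²−5.1²) = 9.178 (area = (12/2)·9.178²·sin(360°/12) = 252.72 mm²); the cube at (3, 12.5) does not reach this height (z outside [10, 20]); Combining (union): only the r=10.5 sphere is present, so the union is just that shape — area = 252.72 mm²; the cube at (-0.5, 0) is not intersected at this z (z outside [17.5, 20.5]); Combining (union): only the result so far is present, so the union is just that shape — area = 252.72 mm²; (rotated 85° about Z; rotation is an isometry so areas/perimeters/island counts are preserved). So its area = 252.72 mm². Layer 153 (z = 15.3): the r=10.5 sphere slices to a regular 12-gon of circumradius 9.339 (√(r²−h²) with h=4.8 from center) (area = (12/2)·9.339²·sin(360°/12) = 261.63 mm²); the cube at (3, 12.5) (footprint 16.5×14) is included at this height (area 231.00 mm²); Combining (union): the 2 present regions are separate (no shared area or edge), so areas and boundary lengths simply add and each stays a separate island — area = 492.63 mm²; the cube at (-0.5, 0) is absent (z outside [17.5, 20.5]); Combining (union): only that combined region is present, so the union is just that shape — area = 492.63 mm²; (rotated 85° about Z; rotation is an isometry so areas/perimeters/island counts are preserved). So its area = 492.63 mm². Layer 153 is larger (492.63 vs 252.72 mm²).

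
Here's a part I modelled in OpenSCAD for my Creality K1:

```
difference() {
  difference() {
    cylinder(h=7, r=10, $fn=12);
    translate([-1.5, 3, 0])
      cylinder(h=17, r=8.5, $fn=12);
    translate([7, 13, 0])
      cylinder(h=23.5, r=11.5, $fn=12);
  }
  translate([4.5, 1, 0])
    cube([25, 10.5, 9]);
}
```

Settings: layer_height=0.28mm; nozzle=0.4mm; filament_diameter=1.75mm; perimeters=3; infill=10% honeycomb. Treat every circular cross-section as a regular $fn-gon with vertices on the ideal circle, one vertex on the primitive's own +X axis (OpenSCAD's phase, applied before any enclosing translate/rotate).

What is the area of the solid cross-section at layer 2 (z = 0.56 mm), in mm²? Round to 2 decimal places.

At z = 0.56 mm: the r=10 cylinder gives a regular 12-gon of circumradius 10 (constant along its height) (area = (12/2)·10.000²·sin(360°/12) = 300.00 mm²); the r=8.5 cylinder at (-1.5, 3) gives a regular 12-gon of circumradius 8.5 (constant along its height) (area = (12/2)·8.500²·sin(360°/12) = 216.75 mm²); the cylinder at (7, 13): section is a regular 12-gon, circumradius r=11.5 (area = (12/2)·11.500²·sin(360°/12) = 396.75 mm²); After the difference (first − rest): starting from the r=10 cylinder (300.00 mm²), the r=8.5 cylinder at (-1.5, 3) partially overlaps it — only the 191.87 mm² overlap (of its 216.75 mm²) is removed, clipping the outline; the r=11.5 cylinder at (7, 13) partially overlaps it — only the 11.34 mm² overlap (of its 396.75 mm²) is removed, clipping the outline — area = 96.78 mm²; the 25×10.5 cube at (4.5, 1) contributes its full rectangle (area 262.50 mm²); Subtracting the remaining from the first: starting from the result so far (96.78 mm²), the 25×10.5 cube at (4.5, 1) partially overlaps it — only the 2.43 mm² overlap (of its 262.50 mm²) is removed, clipping the outline — area = 94.35 mm². Overall, the cross-section is a single solid region. Net area = 94.35 mm².

94.35 mm²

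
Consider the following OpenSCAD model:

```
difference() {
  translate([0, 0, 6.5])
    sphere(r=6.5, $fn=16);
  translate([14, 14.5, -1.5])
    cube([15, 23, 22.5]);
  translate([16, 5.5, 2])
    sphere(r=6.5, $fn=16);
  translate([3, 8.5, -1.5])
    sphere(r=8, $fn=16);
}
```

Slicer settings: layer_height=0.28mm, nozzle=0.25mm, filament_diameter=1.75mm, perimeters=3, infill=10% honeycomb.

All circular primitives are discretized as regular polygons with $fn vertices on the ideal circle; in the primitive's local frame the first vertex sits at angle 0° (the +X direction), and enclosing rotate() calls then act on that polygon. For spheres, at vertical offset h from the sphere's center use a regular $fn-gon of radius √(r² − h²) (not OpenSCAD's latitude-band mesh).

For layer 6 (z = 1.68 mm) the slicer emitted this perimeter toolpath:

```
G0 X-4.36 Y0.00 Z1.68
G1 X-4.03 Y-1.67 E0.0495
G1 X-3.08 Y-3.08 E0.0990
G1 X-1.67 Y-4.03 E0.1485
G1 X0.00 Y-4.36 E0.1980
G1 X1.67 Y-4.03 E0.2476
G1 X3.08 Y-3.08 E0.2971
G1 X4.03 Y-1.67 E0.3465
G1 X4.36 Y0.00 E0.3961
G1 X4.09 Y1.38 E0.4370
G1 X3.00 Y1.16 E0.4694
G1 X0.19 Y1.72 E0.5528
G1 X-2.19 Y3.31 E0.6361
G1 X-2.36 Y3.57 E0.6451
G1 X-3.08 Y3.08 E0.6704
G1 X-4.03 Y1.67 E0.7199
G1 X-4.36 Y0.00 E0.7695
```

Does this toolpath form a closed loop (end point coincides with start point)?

Start point (G0): (-4.36, 0.00). End point (last G1): the path returns to the start — closed.

yes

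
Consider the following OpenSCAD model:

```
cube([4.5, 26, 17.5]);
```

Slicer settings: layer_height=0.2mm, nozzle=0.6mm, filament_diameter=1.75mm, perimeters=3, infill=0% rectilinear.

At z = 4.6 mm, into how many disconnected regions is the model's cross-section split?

At z = 4.6 mm: the 4.5×26 cube contributes its full rectangle. The result has 1 disconnected region.

1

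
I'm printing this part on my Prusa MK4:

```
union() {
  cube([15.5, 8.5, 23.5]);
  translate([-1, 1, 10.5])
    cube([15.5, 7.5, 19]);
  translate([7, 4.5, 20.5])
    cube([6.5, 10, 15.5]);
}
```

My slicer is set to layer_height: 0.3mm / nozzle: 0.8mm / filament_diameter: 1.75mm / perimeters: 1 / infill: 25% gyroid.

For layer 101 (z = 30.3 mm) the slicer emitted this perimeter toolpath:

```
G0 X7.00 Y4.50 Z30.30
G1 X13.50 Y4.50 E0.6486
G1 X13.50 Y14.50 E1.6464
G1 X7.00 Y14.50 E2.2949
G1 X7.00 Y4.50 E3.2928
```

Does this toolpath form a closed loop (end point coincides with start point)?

Start point (G0): (7.00, 4.50). End point (last G1): the path returns to the start — closed.

yes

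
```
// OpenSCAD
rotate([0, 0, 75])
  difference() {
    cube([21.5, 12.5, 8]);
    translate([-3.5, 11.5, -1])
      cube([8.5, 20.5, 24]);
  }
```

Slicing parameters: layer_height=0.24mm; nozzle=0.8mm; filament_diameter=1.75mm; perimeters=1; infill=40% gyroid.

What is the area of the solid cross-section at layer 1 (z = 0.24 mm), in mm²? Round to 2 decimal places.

At z = 0.24 mm: the 21.5×12.5 cube contributes its full rectangle (area 268.75 mm²); the cube at (-3.5, 11.5) is present — its section is the full 8.5×20.5 rectangle (area 174.25 mm²); Subtracting the remaining from the first: starting from the 21.5×12.5 cube (268.75 mm²), the 8.5×20.5 cube at (-3.5, 11.5) partially overlaps it — only the 5.00 mm² overlap (of its 174.25 mm²) is removed, clipping the outline — area = 263.75 mm²; (whole slice rotated 75° about Z — lengths, areas and connectivity unchanged). Overall, the cross-section is a single solid region. Net area = 263.75 mm².

263.75 mm²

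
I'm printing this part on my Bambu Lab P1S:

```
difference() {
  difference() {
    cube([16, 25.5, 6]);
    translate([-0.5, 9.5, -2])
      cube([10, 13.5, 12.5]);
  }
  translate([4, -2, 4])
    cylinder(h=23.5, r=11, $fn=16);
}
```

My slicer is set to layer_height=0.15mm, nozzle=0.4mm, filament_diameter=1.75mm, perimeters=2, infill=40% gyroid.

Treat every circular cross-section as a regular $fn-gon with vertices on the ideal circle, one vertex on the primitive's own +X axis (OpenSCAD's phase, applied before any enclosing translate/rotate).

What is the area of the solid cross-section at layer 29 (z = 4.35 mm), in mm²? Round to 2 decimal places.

At z = 4.35 mm: the 16×25.5 cube contributes its full rectangle (area 408.00 mm²); the 10×13.5 cube at (-0.5, 9.5) contributes its full rectangle (area 135.00 mm²); Taking the first minus the rest: starting from the 16×25.5 cube (408.00 mm²), the 10×13.5 cube at (-0.5, 9.5) partially overlaps it — only the 128.25 mm² overlap (of its 135.00 mm²) is removed, clipping the outline — area = 279.75 mm²; the r=11 cylinder at (4, -2) gives a regular 16-gon of circumradius 11 (constant along its height) (area = (16/2)·11.000²·sin(360°/16) = 370.44 mm²); After the difference (first − rest): starting from that combined region (279.75 mm²), the r=11 cylinder at (4, -2) partially overlaps it — only the 105.42 mm² overlap (of its 370.44 mm²) is removed, clipping the outline — area = 174.33 mm². Overall, the cross-section is a single solid region. Net area = 174.33 mm².

174.33 mm²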